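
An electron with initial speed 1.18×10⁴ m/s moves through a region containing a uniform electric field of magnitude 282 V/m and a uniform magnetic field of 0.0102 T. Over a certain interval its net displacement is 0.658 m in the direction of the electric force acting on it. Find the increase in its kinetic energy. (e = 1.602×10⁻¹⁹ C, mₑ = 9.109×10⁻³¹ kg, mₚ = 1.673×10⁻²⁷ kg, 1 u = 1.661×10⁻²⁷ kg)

The magnetic force is always ⟂ v and does no work; only the electric force changes KE.
ΔKE = F_E · d = |q|E d = (1.602×10⁻¹⁹)(282)(0.658) ≈ 2.97×10⁻¹⁷ J.

ΔKE ≈ 2.97×10⁻¹⁷ J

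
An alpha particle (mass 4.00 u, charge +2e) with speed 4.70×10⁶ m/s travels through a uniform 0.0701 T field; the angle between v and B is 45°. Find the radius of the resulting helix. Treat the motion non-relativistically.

r ≈ 0.983 m

v⊥ = v sinθ = 4.70×10⁶·sin45° ≈ 3.323×10⁶ m/s.
r = m v⊥/(|q|B) = (6.644×10⁻²⁷)(3.323×10⁶)/((3.204×10⁻¹⁹)(0.0701)) ≈ 0.983 m.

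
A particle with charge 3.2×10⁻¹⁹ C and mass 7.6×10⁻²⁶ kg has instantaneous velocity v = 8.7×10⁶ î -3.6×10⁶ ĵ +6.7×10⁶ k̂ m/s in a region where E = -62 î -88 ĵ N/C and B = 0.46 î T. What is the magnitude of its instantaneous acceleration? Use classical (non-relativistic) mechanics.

v×B = (0, 3.08×10⁶, 1.66×10⁶) N/C.
E + v×B = (-62.0, 3.08×10⁶, 1.66×10⁶) N/C.
F = q(E + v×B) = (3.2×10⁻¹⁹ C)·(-62.0, 3.08×10⁶, 1.66×10⁶) = (-1.98×10⁻¹⁷, 9.86×10⁻¹³, 5.30×10⁻¹³) N.
|a| = |F|/m = 1.120×10⁻¹²/7.6×10⁻²⁶ ≈ 1.47×10¹³ m/s².

|a| ≈ 1.47×10¹³ m/s²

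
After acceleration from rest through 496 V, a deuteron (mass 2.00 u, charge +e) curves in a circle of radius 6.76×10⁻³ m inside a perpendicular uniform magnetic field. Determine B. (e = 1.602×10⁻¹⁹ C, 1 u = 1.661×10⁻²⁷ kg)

v = √(2|q|V/m) = √(2·1.602×10⁻¹⁹·496/3.322×10⁻²⁷) ≈ 2.187×10⁵ m/s.
B = mv/(|q|r) = (3.322×10⁻²⁷)(2.187×10⁵)/((1.602×10⁻¹⁹)(6.76×10⁻³)) ≈ 0.671 T.

B ≈ 0.671 T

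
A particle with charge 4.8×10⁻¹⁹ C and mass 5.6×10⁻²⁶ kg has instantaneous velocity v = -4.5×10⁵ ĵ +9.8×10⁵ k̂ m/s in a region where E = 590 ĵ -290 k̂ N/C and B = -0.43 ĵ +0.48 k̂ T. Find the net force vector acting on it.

v×B = (2.05×10⁵, 0, 0) N/C.
E + v×B = (2.05×10⁵, 590, -290) N/C.
F = q(E + v×B) = (4.8×10⁻¹⁹ C)·(2.05×10⁵, 590, -290) = (9.86×10⁻¹⁴, 2.83×10⁻¹⁶, -1.39×10⁻¹⁶) N.

F ≈ (9.86×10⁻¹⁴, 2.83×10⁻¹⁶, -1.39×10⁻¹⁶) N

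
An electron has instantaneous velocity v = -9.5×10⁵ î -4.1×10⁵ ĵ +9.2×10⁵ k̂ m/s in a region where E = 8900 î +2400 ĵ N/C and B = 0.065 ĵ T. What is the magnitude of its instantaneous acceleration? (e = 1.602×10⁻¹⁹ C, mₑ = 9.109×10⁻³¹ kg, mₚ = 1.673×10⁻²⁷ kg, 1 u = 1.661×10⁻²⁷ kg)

|a| ≈ 1.41×10¹⁶ m/s²

v×B = (-5.98×10⁴, 0, -6.18×10⁴) N/C.
E + v×B = (-5.09×10⁴, 2400, -6.18×10⁴) N/C.
F = q(E + v×B) = (−1.602×10⁻¹⁹ C)·(-5.09×10⁴, 2400, -6.18×10⁴) = (8.15×10⁻¹⁵, -3.84×10⁻¹⁶, 9.89×10⁻¹⁵) N.
|a| = |F|/m = 1.283×10⁻¹⁴/9.109×10⁻³¹ ≈ 1.41×10¹⁶ m/s².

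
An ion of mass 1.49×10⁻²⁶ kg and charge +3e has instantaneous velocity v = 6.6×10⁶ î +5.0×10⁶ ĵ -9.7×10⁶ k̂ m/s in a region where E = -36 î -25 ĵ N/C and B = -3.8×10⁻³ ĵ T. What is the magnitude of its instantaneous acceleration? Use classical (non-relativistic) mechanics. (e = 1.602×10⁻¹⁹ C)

|a| ≈ 1.44×10¹² m/s²

v×B = (-3.69×10⁴, 0, -2.51×10⁴) N/C.
E + v×B = (-3.69×10⁴, -25.0, -2.51×10⁴) N/C.
F = q(E + v×B) = (4.806×10⁻¹⁹ C)·(-3.69×10⁴, -25.0, -2.51×10⁴) = (-1.77×10⁻¹⁴, -1.20×10⁻¹⁷, -1.21×10⁻¹⁴) N.
|a| = |F|/m = 2.144×10⁻¹⁴/1.49×10⁻²⁶ ≈ 1.44×10¹² m/s².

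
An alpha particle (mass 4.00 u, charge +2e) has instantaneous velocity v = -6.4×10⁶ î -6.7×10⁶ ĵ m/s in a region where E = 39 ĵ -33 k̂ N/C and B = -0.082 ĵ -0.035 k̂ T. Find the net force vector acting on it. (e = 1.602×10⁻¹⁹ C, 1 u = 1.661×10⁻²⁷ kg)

v×B = (2.35×10⁵, -2.24×10⁵, 5.25×10⁵) N/C.
E + v×B = (2.35×10⁵, -2.24×10⁵, 5.25×10⁵) N/C.
F = q(E + v×B) = (3.204×10⁻¹⁹ C)·(2.35×10⁵, -2.24×10⁵, 5.25×10⁵) = (7.51×10⁻¹⁴, -7.18×10⁻¹⁴, 1.68×10⁻¹³) N.

F ≈ (7.51×10⁻¹⁴, -7.18×10⁻¹⁴, 1.68×10⁻¹³) N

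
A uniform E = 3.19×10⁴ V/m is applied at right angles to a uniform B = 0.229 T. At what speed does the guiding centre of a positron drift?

v_d ≈ 1.39×10⁵ m/s

The steady drift has the magnetic force balancing the electric force, so v_d = E/B.
v_d = 3.19×10⁴/0.229 = 1.39×10⁵ m/s.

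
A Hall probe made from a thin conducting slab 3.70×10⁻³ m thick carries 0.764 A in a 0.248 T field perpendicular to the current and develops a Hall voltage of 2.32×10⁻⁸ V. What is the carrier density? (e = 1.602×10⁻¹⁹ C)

n ≈ 1.38×10²⁸ m⁻³

From V_H = IB/(n e t), n = IB/(V_H e t).
n = (0.764)(0.248)/((2.32×10⁻⁸)(1.602×10⁻¹⁹)(3.70×10⁻³)) ≈ 1.38×10²⁸ m⁻³.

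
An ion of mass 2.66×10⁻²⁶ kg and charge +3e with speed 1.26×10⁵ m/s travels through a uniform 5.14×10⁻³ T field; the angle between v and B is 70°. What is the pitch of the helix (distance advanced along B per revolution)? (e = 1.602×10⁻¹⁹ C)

v∥ = v cosθ = 1.26×10⁵·cos70° ≈ 4.309×10⁴ m/s.
T = 2πm/(|q|B) = 2π(2.66×10⁻²⁶)/((4.806×10⁻¹⁹)(5.14×10⁻³)) ≈ 6.766×10⁻⁵ s.
pitch = v∥ T = (4.309×10⁴)(6.766×10⁻⁵) ≈ 2.92 m.

p ≈ 2.92 m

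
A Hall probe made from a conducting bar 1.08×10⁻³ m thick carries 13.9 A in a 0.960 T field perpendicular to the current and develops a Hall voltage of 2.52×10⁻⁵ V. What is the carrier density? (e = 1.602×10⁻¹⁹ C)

From V_H = IB/(n e t), n = IB/(V_H e t).
n = (13.9)(0.960)/((2.52×10⁻⁵)(1.602×10⁻¹⁹)(1.08×10⁻³)) ≈ 3.06×10²⁷ m⁻³.

n ≈ 3.06×10²⁷ m⁻³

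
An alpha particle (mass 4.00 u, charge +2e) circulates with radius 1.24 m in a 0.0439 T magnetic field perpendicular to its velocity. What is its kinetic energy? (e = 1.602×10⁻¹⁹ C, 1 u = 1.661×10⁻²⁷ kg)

KE ≈ 1.43×10⁵ eV

v = |q|Br/m, then KE = ½mv² = (qBr)²/(2m).
v = (3.204×10⁻¹⁹)(0.0439)(1.24)/6.644×10⁻²⁷ ≈ 2.625×10⁶ m/s.
KE = ½(6.644×10⁻²⁷)(2.625×10⁶)² ≈ 2.29×10⁻¹⁴ J = 1.43×10⁵ eV.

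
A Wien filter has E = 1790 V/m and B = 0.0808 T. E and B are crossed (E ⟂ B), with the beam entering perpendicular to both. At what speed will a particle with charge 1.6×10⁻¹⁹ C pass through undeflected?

Zero net Lorentz force requires |qE| = |q v×B|, i.e. E = vB.
v = E/B = 1790/0.0808 = 2.22×10⁴ m/s.
The result is independent of the particle's charge and mass.

v = 2.22×10⁴ m/s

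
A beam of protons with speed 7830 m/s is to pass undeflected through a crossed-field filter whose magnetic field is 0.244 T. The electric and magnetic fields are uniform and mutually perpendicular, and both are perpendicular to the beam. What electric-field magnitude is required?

E = 1910 V/m

For straight-line motion qE = qvB, so E = vB.
E = 7830 × 0.244 = 1910 V/m.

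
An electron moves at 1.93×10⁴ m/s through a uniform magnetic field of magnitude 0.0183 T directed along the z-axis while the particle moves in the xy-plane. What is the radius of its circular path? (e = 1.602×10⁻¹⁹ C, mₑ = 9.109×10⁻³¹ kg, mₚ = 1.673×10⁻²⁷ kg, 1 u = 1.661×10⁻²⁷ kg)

r ≈ 6.00×10⁻⁶ m

The magnetic force provides the centripetal force: |q|vB = mv²/r.
r = mv/(|q|B) = (9.109×10⁻³¹)(1.93×10⁴)/((1.602×10⁻¹⁹)(0.0183)) ≈ 6.00×10⁻⁶ m.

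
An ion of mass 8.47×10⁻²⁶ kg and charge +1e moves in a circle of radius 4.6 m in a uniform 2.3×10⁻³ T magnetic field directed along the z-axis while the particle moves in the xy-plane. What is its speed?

v ≈ 2.0×10⁴ m/s

From |q|vB = mv²/r, v = |q|Br/m.
v = (1.602×10⁻¹⁹)(2.3×10⁻³)(4.6)/8.47×10⁻²⁶ ≈ 2.0×10⁴ m/s.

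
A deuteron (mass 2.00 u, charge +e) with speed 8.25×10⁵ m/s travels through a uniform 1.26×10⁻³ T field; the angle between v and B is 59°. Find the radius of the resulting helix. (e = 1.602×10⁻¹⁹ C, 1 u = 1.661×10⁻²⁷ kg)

v⊥ = v sinθ = 8.25×10⁵·sin59° ≈ 7.072×10⁵ m/s.
r = m v⊥/(|q|B) = (3.322×10⁻²⁷)(7.072×10⁵)/((1.602×10⁻¹⁹)(1.26×10⁻³)) ≈ 11.6 m.

r ≈ 11.6 m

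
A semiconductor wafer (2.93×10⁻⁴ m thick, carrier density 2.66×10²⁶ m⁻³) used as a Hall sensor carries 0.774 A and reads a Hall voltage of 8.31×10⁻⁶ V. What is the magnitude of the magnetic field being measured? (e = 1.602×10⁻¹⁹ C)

B ≈ 0.134 T

From V_H = IB/(n e t), B = V_H n e t / I.
B = (8.31×10⁻⁶)(2.66×10²⁶)(1.602×10⁻¹⁹)(2.93×10⁻⁴)/0.774 ≈ 0.134 T.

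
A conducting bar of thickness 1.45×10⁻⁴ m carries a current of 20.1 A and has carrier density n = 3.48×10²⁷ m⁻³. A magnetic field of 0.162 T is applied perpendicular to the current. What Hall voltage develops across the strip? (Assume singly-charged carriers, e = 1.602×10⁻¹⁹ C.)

V_H ≈ 4.03×10⁻⁵ V

V_H = IB/(n e t).
V_H = (20.1)(0.162)/((3.48×10²⁷)(1.602×10⁻¹⁹)(1.45×10⁻⁴)) ≈ 4.03×10⁻⁵ V.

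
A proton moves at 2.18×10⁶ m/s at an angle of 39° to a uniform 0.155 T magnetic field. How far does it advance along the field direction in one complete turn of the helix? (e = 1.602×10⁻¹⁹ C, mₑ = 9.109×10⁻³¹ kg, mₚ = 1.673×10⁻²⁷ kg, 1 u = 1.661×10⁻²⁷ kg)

v∥ = v cosθ = 2.18×10⁶·cos39° ≈ 1.694×10⁶ m/s.
T = 2πm/(|q|B) = 2π(1.673×10⁻²⁷)/((1.602×10⁻¹⁹)(0.155)) ≈ 4.233×10⁻⁷ s.
pitch = v∥ T = (1.694×10⁶)(4.233×10⁻⁷) ≈ 0.717 m.

p ≈ 0.717 m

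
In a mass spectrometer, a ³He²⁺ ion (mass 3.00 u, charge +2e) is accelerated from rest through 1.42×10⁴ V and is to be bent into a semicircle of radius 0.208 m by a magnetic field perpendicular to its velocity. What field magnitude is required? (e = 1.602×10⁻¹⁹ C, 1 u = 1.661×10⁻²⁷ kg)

B ≈ 0.101 T

v = √(2|q|V/m) = √(2·3.204×10⁻¹⁹·1.42×10⁴/4.983×10⁻²⁷) ≈ 1.351×10⁶ m/s.
B = mv/(|q|r) = (4.983×10⁻²⁷)(1.351×10⁶)/((3.204×10⁻¹⁹)(0.208)) ≈ 0.101 T.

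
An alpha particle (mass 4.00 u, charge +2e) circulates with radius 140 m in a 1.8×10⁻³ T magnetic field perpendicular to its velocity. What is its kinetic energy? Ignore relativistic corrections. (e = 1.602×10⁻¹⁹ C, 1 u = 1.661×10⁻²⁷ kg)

v = |q|Br/m, then KE = ½mv² = (qBr)²/(2m).
v = (3.204×10⁻¹⁹)(1.8×10⁻³)(140)/6.644×10⁻²⁷ ≈ 1.215×10⁷ m/s.
KE = ½(6.644×10⁻²⁷)(1.215×10⁷)² ≈ 4.9×10⁻¹³ J = 3.1×10⁶ eV.

KE ≈ 3.1×10⁶ eV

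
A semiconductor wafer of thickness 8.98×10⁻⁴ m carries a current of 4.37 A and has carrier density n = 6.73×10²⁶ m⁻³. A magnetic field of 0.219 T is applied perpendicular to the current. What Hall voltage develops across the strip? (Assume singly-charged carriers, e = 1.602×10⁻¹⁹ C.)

V_H = IB/(n e t).
V_H = (4.37)(0.219)/((6.73×10²⁶)(1.602×10⁻¹⁹)(8.98×10⁻⁴)) ≈ 9.88×10⁻⁶ V.

V_H ≈ 9.88×10⁻⁶ V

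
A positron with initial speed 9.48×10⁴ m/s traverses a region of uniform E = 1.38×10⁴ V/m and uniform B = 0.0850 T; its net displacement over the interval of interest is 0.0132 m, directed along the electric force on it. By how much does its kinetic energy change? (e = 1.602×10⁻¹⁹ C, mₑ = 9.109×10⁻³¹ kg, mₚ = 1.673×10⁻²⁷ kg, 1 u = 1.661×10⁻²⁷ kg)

ΔKE ≈ 2.92×10⁻¹⁷ J

The magnetic force is always ⟂ v and does no work; only the electric force changes KE.
ΔKE = F_E · d = |q|E d = (1.602×10⁻¹⁹)(1.38×10⁴)(0.0132) ≈ 2.92×10⁻¹⁷ J.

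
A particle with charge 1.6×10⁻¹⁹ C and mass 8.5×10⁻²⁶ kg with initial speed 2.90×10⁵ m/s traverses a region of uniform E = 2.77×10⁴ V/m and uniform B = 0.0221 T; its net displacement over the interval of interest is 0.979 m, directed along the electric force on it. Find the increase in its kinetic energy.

The magnetic force is always ⟂ v and does no work; only the electric force changes KE.
ΔKE = F_E · d = |q|E d = (1.6×10⁻¹⁹)(2.77×10⁴)(0.979) ≈ 4.34×10⁻¹⁵ J.

ΔKE ≈ 4.34×10⁻¹⁵ J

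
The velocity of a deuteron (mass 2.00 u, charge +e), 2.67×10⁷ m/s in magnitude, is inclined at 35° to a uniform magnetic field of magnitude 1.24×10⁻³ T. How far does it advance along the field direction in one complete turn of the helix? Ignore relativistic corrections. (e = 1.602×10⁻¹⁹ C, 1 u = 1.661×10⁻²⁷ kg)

p ≈ 2300 m

v∥ = v cosθ = 2.67×10⁷·cos35° ≈ 2.187×10⁷ m/s.
T = 2πm/(|q|B) = 2π(3.322×10⁻²⁷)/((1.602×10⁻¹⁹)(1.24×10⁻³)) ≈ 1.051×10⁻⁴ s.
pitch = v∥ T = (2.187×10⁷)(1.051×10⁻⁴) ≈ 2300 m.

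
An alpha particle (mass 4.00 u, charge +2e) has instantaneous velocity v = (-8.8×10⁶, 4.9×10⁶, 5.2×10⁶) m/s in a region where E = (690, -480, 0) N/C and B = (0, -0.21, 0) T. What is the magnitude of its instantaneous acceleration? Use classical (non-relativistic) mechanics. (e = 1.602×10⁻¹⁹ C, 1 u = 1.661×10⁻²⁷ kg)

|a| ≈ 1.04×10¹⁴ m/s²

v×B = (1.09×10⁶, 0, 1.85×10⁶) N/C.
E + v×B = (1.09×10⁶, -480, 1.85×10⁶) N/C.
F = q(E + v×B) = (3.204×10⁻¹⁹ C)·(1.09×10⁶, -480, 1.85×10⁶) = (3.50×10⁻¹³, -1.54×10⁻¹⁶, 5.92×10⁻¹³) N.
|a| = |F|/m = 6.879×10⁻¹³/6.644×10⁻²⁷ ≈ 1.04×10¹⁴ m/s².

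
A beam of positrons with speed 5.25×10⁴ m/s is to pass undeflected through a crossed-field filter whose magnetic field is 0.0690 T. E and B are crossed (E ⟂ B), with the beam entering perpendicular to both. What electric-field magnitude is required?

For straight-line motion qE = qvB, so E = vB.
E = 5.25×10⁴ × 0.0690 = 3620 V/m.

E = 3620 V/m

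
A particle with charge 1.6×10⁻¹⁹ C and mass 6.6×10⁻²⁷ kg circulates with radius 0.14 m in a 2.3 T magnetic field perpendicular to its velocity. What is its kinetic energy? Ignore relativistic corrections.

v = |q|Br/m, then KE = ½mv² = (qBr)²/(2m).
v = (1.6×10⁻¹⁹)(2.3)(0.14)/6.6×10⁻²⁷ ≈ 7.806×10⁶ m/s.
KE = ½(6.6×10⁻²⁷)(7.806×10⁶)² ≈ 2.0×10⁻¹³ J = 1.3×10⁶ eV.

KE ≈ 1.3×10⁶ eV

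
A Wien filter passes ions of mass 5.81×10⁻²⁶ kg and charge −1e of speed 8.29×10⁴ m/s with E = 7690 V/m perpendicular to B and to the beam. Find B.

B = 0.0928 T

Balance of forces in the selector: qE = qvB ⇒ B = E/v.
B = 7690/8.29×10⁴ = 0.0928 T.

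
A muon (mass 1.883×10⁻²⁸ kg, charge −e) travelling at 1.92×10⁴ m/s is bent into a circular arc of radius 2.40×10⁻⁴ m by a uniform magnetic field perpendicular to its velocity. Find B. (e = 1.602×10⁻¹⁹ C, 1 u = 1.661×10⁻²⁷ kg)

From |q|vB = mv²/r, B = mv/(|q|r).
B = (1.883×10⁻²⁸)(1.92×10⁴)/((1.602×10⁻¹⁹)(2.40×10⁻⁴)) ≈ 0.0940 T.

B ≈ 0.0940 T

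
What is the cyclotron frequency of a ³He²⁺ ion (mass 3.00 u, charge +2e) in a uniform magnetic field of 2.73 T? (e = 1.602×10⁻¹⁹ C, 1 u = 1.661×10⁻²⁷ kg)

f = |q|B/(2πm).
f = (3.204×10⁻¹⁹)(2.73)/(2π·4.983×10⁻²⁷) ≈ 2.79×10⁷ Hz.

f ≈ 2.79×10⁷ Hz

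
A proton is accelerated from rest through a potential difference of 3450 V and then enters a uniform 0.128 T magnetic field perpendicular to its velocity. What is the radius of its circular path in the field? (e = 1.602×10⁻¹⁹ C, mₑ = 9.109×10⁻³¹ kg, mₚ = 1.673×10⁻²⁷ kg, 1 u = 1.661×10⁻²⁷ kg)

r ≈ 0.0663 m

Acceleration: |q|V = ½mv² ⇒ v = √(2|q|V/m) = √(2·1.602×10⁻¹⁹·3450/1.673×10⁻²⁷) ≈ 8.128×10⁵ m/s.
In the field: r = mv/(|q|B) = (1.673×10⁻²⁷)(8.128×10⁵)/((1.602×10⁻¹⁹)(0.128)) ≈ 0.0663 m.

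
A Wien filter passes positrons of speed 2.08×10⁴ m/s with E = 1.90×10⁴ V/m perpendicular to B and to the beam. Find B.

B = 0.913 T

Balance of forces in the selector: qE = qvB ⇒ B = E/v.
B = 1.90×10⁴/2.08×10⁴ = 0.913 T.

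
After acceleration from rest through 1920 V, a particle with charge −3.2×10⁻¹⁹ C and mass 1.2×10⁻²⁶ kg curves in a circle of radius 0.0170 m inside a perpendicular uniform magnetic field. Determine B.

v = √(2|q|V/m) = √(2·3.2×10⁻¹⁹·1920/1.2×10⁻²⁶) ≈ 3.200×10⁵ m/s.
B = mv/(|q|r) = (1.2×10⁻²⁶)(3.200×10⁵)/((3.2×10⁻¹⁹)(0.0170)) ≈ 0.706 T.

B ≈ 0.706 T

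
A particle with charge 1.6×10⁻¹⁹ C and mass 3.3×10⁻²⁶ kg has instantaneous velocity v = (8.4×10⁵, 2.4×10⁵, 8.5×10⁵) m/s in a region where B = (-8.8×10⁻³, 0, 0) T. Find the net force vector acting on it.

v×B = (0, -7480, 2110) N/C.
F = q v×B = (1.6×10⁻¹⁹ C)·(0, -7480, 2110) = (0, -1.20×10⁻¹⁵, 3.38×10⁻¹⁶) N.

F ≈ (0, -1.20×10⁻¹⁵, 3.38×10⁻¹⁶) N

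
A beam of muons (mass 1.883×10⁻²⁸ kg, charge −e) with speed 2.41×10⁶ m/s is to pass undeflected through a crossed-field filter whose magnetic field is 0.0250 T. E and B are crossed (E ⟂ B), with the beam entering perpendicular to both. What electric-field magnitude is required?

E = 6.02×10⁴ V/m

For straight-line motion qE = qvB, so E = vB.
E = 2.41×10⁶ × 0.0250 = 6.02×10⁴ V/m.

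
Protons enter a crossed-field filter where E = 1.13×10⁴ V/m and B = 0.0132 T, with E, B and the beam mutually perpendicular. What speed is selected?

Zero net Lorentz force requires |qE| = |q v×B|, i.e. E = vB.
v = E/B = 1.13×10⁴/0.0132 = 8.56×10⁵ m/s.

v = 8.56×10⁵ m/s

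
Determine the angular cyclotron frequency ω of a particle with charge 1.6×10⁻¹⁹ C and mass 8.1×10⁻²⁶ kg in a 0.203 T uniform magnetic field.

ω ≈ 4.01×10⁵ rad/s

ω = |q|B/m.
ω = (1.6×10⁻¹⁹)(0.203)/8.1×10⁻²⁶ ≈ 4.01×10⁵ rad/s.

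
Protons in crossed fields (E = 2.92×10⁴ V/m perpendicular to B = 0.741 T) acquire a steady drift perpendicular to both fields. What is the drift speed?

The E×B drift speed is v_d = E/B.
v_d = 2.92×10⁴/0.741 = 3.94×10⁴ m/s.

v_d ≈ 3.94×10⁴ m/s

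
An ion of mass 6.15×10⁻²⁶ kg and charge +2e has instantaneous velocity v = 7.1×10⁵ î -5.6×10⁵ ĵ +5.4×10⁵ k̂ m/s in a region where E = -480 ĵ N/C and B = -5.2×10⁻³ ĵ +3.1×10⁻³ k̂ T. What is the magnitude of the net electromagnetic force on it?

v×B = (1070, -2200, -3690) N/C.
E + v×B = (1070, -2680, -3690) N/C.
F = q(E + v×B) = (3.204×10⁻¹⁹ C)·(1070, -2680, -3690) = (3.43×10⁻¹⁶, -8.59×10⁻¹⁶, -1.18×10⁻¹⁵) N.
|F| = 1.50×10⁻¹⁵ N.

|F| ≈ 1.50×10⁻¹⁵ N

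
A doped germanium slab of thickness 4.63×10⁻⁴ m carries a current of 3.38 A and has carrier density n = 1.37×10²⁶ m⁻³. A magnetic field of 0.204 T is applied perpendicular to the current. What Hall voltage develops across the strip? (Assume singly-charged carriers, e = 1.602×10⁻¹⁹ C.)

V_H ≈ 6.79×10⁻⁵ V

V_H = IB/(n e t).
V_H = (3.38)(0.204)/((1.37×10²⁶)(1.602×10⁻¹⁹)(4.63×10⁻⁴)) ≈ 6.79×10⁻⁵ V.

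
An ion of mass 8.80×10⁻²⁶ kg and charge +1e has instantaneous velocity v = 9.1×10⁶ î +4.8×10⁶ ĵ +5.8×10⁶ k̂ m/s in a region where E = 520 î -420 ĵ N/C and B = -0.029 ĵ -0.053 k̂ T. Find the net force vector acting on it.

F ≈ (-1.37×10⁻¹⁴, 7.72×10⁻¹⁴, -4.23×10⁻¹⁴) N

v×B = (-8.62×10⁴, 4.82×10⁵, -2.64×10⁵) N/C.
E + v×B = (-8.57×10⁴, 4.82×10⁵, -2.64×10⁵) N/C.
F = q(E + v×B) = (1.602×10⁻¹⁹ C)·(-8.57×10⁴, 4.82×10⁵, -2.64×10⁵) = (-1.37×10⁻¹⁴, 7.72×10⁻¹⁴, -4.23×10⁻¹⁴) N.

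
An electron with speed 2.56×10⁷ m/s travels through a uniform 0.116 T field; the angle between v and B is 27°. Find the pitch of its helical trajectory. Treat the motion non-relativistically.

v∥ = v cosθ = 2.56×10⁷·cos27° ≈ 2.281×10⁷ m/s.
T = 2πm/(|q|B) = 2π(9.109×10⁻³¹)/((1.602×10⁻¹⁹)(0.116)) ≈ 3.080×10⁻¹⁰ s.
pitch = v∥ T = (2.281×10⁷)(3.080×10⁻¹⁰) ≈ 7.03×10⁻³ m.

p ≈ 7.03×10⁻³ m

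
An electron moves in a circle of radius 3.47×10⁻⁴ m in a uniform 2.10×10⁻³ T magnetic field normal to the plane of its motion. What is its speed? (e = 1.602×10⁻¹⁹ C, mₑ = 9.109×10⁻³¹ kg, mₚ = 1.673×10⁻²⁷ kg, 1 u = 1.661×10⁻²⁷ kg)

From |q|vB = mv²/r, v = |q|Br/m.
v = (1.602×10⁻¹⁹)(2.10×10⁻³)(3.47×10⁻⁴)/9.109×10⁻³¹ ≈ 1.28×10⁵ m/s.

v ≈ 1.28×10⁵ m/s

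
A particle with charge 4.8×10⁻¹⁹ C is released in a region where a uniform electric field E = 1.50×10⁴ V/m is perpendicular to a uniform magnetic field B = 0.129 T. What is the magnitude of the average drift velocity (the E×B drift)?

The E×B drift speed is v_d = E/B.
v_d = 1.50×10⁴/0.129 = 1.16×10⁵ m/s.

v_d ≈ 1.16×10⁵ m/s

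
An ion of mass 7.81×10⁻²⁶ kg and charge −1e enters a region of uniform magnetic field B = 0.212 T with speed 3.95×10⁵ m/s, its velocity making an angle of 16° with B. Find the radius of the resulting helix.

r ≈ 0.250 m

v⊥ = v sinθ = 3.95×10⁵·sin16° ≈ 1.089×10⁵ m/s.
r = m v⊥/(|q|B) = (7.81×10⁻²⁶)(1.089×10⁵)/((1.602×10⁻¹⁹)(0.212)) ≈ 0.250 m.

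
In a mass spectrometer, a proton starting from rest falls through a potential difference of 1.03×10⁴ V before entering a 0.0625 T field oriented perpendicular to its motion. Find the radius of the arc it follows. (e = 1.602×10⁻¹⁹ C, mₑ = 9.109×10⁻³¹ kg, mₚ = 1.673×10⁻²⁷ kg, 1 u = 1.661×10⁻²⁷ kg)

r ≈ 0.235 m

Acceleration: |q|V = ½mv² ⇒ v = √(2|q|V/m) = √(2·1.602×10⁻¹⁹·1.03×10⁴/1.673×10⁻²⁷) ≈ 1.404×10⁶ m/s.
In the field: r = mv/(|q|B) = (1.673×10⁻²⁷)(1.404×10⁶)/((1.602×10⁻¹⁹)(0.0625)) ≈ 0.235 m.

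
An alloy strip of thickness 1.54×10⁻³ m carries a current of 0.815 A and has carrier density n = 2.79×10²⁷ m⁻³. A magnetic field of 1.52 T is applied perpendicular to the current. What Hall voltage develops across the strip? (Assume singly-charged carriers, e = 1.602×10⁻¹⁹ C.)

V_H ≈ 1.80×10⁻⁶ V

V_H = IB/(n e t).
V_H = (0.815)(1.52)/((2.79×10²⁷)(1.602×10⁻¹⁹)(1.54×10⁻³)) ≈ 1.80×10⁻⁶ V.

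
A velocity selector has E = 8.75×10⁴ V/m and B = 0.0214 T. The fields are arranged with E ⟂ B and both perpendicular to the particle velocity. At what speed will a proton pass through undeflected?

v = 4.09×10⁶ m/s

Zero net Lorentz force requires |qE| = |q v×B|, i.e. E = vB.
v = E/B = 8.75×10⁴/0.0214 = 4.09×10⁶ m/s.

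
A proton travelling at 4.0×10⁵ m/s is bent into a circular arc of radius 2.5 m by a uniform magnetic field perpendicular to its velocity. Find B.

B ≈ 1.7×10⁻³ T

From |q|vB = mv²/r, B = mv/(|q|r).
B = (1.673×10⁻²⁷)(4.0×10⁵)/((1.602×10⁻¹⁹)(2.5)) ≈ 1.7×10⁻³ T.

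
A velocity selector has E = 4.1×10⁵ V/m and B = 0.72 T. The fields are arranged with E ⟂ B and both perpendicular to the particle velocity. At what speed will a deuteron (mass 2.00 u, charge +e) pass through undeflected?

Zero net Lorentz force requires |qE| = |q v×B|, i.e. E = vB.
v = E/B = 4.1×10⁵/0.72 = 5.7×10⁵ m/s.

v = 5.7×10⁵ m/s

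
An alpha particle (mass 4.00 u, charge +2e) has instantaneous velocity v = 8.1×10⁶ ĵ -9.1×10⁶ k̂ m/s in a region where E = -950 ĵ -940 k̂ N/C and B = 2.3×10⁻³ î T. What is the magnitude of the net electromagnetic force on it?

v×B = (0, -2.09×10⁴, -1.86×10⁴) N/C.
E + v×B = (0, -2.19×10⁴, -1.96×10⁴) N/C.
F = q(E + v×B) = (3.204×10⁻¹⁹ C)·(0, -2.19×10⁴, -1.96×10⁴) = (0, -7.01×10⁻¹⁵, -6.27×10⁻¹⁵) N.
|F| = 9.41×10⁻¹⁵ N.

|F| ≈ 9.41×10⁻¹⁵ N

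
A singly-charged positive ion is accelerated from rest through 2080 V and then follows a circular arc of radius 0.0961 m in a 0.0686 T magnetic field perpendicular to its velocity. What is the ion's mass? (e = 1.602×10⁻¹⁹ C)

Combine |q|V = ½mv² and r = mv/(|q|B): eliminate v to get m = qB²r²/(2V).
m = (1.602×10⁻¹⁹)(0.0686)²(0.0961)²/(2·2080) ≈ 1.67×10⁻²⁷ kg.

m ≈ 1.67×10⁻²⁷ kg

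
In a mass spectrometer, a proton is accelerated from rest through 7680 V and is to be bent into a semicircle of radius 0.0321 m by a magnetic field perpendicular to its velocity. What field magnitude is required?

v = √(2|q|V/m) = √(2·1.602×10⁻¹⁹·7680/1.673×10⁻²⁷) ≈ 1.213×10⁶ m/s.
B = mv/(|q|r) = (1.673×10⁻²⁷)(1.213×10⁶)/((1.602×10⁻¹⁹)(0.0321)) ≈ 0.395 T.

B ≈ 0.395 T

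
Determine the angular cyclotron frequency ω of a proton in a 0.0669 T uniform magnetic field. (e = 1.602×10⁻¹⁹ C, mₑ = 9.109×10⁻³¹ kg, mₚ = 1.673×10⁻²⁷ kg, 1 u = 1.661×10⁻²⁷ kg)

ω ≈ 6.41×10⁶ rad/s

ω = |q|B/m.
ω = (1.602×10⁻¹⁹)(0.0669)/1.673×10⁻²⁷ ≈ 6.41×10⁶ rad/s.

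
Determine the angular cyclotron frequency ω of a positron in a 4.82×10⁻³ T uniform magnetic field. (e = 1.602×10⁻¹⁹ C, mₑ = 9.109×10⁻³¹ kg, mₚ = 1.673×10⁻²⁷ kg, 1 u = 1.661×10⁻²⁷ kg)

ω ≈ 8.48×10⁸ rad/s

ω = |q|B/m.
ω = (1.602×10⁻¹⁹)(4.82×10⁻³)/9.109×10⁻³¹ ≈ 8.48×10⁸ rad/s.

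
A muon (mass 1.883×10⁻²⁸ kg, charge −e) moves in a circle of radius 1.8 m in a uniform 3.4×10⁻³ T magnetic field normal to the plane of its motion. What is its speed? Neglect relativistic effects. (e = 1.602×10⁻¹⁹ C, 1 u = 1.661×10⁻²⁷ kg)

v ≈ 5.2×10⁶ m/s

From |q|vB = mv²/r, v = |q|Br/m.
v = (1.602×10⁻¹⁹)(3.4×10⁻³)(1.8)/1.883×10⁻²⁸ ≈ 5.2×10⁶ m/s.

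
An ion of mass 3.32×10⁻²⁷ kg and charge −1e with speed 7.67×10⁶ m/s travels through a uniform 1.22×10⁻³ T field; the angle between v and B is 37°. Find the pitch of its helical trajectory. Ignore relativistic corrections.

v∥ = v cosθ = 7.67×10⁶·cos37° ≈ 6.126×10⁶ m/s.
T = 2πm/(|q|B) = 2π(3.32×10⁻²⁷)/((1.602×10⁻¹⁹)(1.22×10⁻³)) ≈ 1.067×10⁻⁴ s.
pitch = v∥ T = (6.126×10⁶)(1.067×10⁻⁴) ≈ 654 m.

p ≈ 654 m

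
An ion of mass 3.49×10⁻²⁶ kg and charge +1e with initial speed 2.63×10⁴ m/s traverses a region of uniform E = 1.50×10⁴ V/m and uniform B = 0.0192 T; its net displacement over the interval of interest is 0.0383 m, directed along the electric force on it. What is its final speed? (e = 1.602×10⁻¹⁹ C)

v_f ≈ 7.72×10⁴ m/s

B does no work; ΔKE = |q|E d.
½mv_f² = ½mv₀² + |q|Ed = ½(3.49×10⁻²⁶)(2.63×10⁴)² + (1.602×10⁻¹⁹)(1.50×10⁴)(0.0383) ≈ 1.207×10⁻¹⁷ J + 9.203×10⁻¹⁷ J ≈ 1.041×10⁻¹⁶ J.
v_f = √(2·1.041×10⁻¹⁶/3.49×10⁻²⁶) ≈ 7.72×10⁴ m/s.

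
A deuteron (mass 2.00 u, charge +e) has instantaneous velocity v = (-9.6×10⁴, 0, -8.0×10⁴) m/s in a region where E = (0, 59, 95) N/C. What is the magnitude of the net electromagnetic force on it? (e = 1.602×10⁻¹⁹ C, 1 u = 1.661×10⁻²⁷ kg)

|F| ≈ 1.79×10⁻¹⁷ N

Only an electric field acts, so F = qE = (1.602×10⁻¹⁹ C)·(0, 59.0, 95.0) = (0, 9.45×10⁻¹⁸, 1.52×10⁻¹⁷) N.
|F| = 1.79×10⁻¹⁷ N.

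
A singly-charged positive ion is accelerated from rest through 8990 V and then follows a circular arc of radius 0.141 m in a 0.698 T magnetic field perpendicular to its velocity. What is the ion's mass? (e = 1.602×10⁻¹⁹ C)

Combine |q|V = ½mv² and r = mv/(|q|B): eliminate v to get m = qB²r²/(2V).
m = (1.602×10⁻¹⁹)(0.698)²(0.141)²/(2·8990) ≈ 8.63×10⁻²⁶ kg.

m ≈ 8.63×10⁻²⁶ kg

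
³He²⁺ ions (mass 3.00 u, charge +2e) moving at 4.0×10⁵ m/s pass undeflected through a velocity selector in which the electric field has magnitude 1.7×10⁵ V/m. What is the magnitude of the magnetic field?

B = 0.42 T

Balance of forces in the selector: qE = qvB ⇒ B = E/v.
B = 1.7×10⁵/4.0×10⁵ = 0.42 T.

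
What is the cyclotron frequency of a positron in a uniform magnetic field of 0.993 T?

f ≈ 2.78×10¹⁰ Hz

f = |q|B/(2πm).
f = (1.602×10⁻¹⁹)(0.993)/(2π·9.109×10⁻³¹) ≈ 2.78×10¹⁰ Hz.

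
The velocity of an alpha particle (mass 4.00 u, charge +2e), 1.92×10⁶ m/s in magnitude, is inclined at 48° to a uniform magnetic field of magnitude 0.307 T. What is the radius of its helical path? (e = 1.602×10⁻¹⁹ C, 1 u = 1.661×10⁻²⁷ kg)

v⊥ = v sinθ = 1.92×10⁶·sin48° ≈ 1.427×10⁶ m/s.
r = m v⊥/(|q|B) = (6.644×10⁻²⁷)(1.427×10⁶)/((3.204×10⁻¹⁹)(0.307)) ≈ 0.0964 m.

r ≈ 0.0964 m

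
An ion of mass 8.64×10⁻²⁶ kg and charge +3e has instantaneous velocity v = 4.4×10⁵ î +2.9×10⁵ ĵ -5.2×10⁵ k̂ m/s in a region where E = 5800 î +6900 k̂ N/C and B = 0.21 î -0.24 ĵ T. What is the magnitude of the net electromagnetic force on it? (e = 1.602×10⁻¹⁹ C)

|F| ≈ 1.09×10⁻¹³ N

v×B = (-1.25×10⁵, -1.09×10⁵, -1.66×10⁵) N/C.
E + v×B = (-1.19×10⁵, -1.09×10⁵, -1.60×10⁵) N/C.
F = q(E + v×B) = (4.806×10⁻¹⁹ C)·(-1.19×10⁵, -1.09×10⁵, -1.60×10⁵) = (-5.72×10⁻¹⁴, -5.25×10⁻¹⁴, -7.67×10⁻¹⁴) N.
|F| = 1.09×10⁻¹³ N.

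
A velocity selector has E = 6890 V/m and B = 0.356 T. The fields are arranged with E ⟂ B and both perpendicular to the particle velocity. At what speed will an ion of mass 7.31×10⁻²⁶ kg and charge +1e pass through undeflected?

Straight-line motion ⇒ electric and magnetic forces cancel, so E = vB.
v = E/B = 6890/0.356 = 1.94×10⁴ m/s.

v = 1.94×10⁴ m/s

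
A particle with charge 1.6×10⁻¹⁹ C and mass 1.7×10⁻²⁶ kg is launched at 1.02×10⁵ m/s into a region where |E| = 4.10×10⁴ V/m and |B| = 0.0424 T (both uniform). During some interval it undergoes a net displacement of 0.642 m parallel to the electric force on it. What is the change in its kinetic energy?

ΔKE ≈ 4.21×10⁻¹⁵ J

The magnetic force is always ⟂ v and does no work; only the electric force changes KE.
ΔKE = F_E · d = |q|E d = (1.6×10⁻¹⁹)(4.10×10⁴)(0.642) ≈ 4.21×10⁻¹⁵ J.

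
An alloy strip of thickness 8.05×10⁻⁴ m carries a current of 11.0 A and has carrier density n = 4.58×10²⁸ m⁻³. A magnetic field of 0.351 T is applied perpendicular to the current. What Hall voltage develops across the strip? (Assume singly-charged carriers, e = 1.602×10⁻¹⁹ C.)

V_H = IB/(n e t).
V_H = (11.0)(0.351)/((4.58×10²⁸)(1.602×10⁻¹⁹)(8.05×10⁻⁴)) ≈ 6.54×10⁻⁷ V.

V_H ≈ 6.54×10⁻⁷ V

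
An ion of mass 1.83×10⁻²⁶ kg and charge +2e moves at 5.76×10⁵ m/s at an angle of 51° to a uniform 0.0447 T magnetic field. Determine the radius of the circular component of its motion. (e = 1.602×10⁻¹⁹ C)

v⊥ = v sinθ = 5.76×10⁵·sin51° ≈ 4.476×10⁵ m/s.
r = m v⊥/(|q|B) = (1.83×10⁻²⁶)(4.476×10⁵)/((3.204×10⁻¹⁹)(0.0447)) ≈ 0.572 m.

r ≈ 0.572 m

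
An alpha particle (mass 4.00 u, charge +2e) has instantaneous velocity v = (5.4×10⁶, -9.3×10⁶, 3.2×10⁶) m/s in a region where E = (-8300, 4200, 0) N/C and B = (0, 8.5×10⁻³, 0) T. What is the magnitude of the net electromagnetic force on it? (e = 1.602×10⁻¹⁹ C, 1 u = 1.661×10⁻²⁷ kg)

v×B = (-2.72×10⁴, 0, 4.59×10⁴) N/C.
E + v×B = (-3.55×10⁴, 4200, 4.59×10⁴) N/C.
F = q(E + v×B) = (3.204×10⁻¹⁹ C)·(-3.55×10⁴, 4200, 4.59×10⁴) = (-1.14×10⁻¹⁴, 1.35×10⁻¹⁵, 1.47×10⁻¹⁴) N.
|F| = 1.86×10⁻¹⁴ N.

|F| ≈ 1.86×10⁻¹⁴ N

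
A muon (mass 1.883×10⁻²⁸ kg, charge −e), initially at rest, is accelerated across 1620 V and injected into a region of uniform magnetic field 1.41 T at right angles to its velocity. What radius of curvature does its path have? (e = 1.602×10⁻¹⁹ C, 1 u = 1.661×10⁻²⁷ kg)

r ≈ 1.38×10⁻³ m

Acceleration: |q|V = ½mv² ⇒ v = √(2|q|V/m) = √(2·1.602×10⁻¹⁹·1620/1.883×10⁻²⁸) ≈ 1.660×10⁶ m/s.
In the field: r = mv/(|q|B) = (1.883×10⁻²⁸)(1.660×10⁶)/((1.602×10⁻¹⁹)(1.41)) ≈ 1.38×10⁻³ m.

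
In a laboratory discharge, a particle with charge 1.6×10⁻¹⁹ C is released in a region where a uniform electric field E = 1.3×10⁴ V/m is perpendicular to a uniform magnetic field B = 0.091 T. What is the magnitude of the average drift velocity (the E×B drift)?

v_d ≈ 1.4×10⁵ m/s

The steady drift has the magnetic force balancing the electric force, so v_d = E/B.
v_d = 1.3×10⁴/0.091 = 1.4×10⁵ m/s.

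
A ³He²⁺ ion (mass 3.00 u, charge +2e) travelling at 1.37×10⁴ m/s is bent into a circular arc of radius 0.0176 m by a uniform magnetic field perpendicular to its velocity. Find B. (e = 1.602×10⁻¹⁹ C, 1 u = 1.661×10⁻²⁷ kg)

B ≈ 0.0121 T

From |q|vB = mv²/r, B = mv/(|q|r).
B = (4.983×10⁻²⁷)(1.37×10⁴)/((3.204×10⁻¹⁹)(0.0176)) ≈ 0.0121 T.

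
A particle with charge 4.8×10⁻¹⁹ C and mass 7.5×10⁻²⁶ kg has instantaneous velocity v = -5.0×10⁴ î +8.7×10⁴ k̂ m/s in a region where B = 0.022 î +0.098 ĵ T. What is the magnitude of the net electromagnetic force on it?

|F| ≈ 4.81×10⁻¹⁵ N

v×B = (-8530, 1910, -4900) N/C.
F = q v×B = (4.8×10⁻¹⁹ C)·(-8530, 1910, -4900) = (-4.09×10⁻¹⁵, 9.19×10⁻¹⁶, -2.35×10⁻¹⁵) N.
|F| = 4.81×10⁻¹⁵ N.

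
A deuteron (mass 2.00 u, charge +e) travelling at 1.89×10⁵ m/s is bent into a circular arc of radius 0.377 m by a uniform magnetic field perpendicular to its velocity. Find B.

B ≈ 0.0104 T

From |q|vB = mv²/r, B = mv/(|q|r).
B = (3.322×10⁻²⁷)(1.89×10⁵)/((1.602×10⁻¹⁹)(0.377)) ≈ 0.0104 T.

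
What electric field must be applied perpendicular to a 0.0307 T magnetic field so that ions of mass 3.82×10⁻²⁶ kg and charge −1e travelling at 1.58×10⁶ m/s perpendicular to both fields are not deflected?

For straight-line motion qE = qvB, so E = vB.
E = 1.58×10⁶ × 0.0307 = 4.85×10⁴ V/m.

E = 4.85×10⁴ V/m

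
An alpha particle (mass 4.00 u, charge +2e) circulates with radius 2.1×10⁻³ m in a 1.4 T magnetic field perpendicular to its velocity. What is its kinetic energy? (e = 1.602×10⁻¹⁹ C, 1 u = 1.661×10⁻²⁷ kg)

v = |q|Br/m, then KE = ½mv² = (qBr)²/(2m).
v = (3.204×10⁻¹⁹)(1.4)(2.1×10⁻³)/6.644×10⁻²⁷ ≈ 1.418×10⁵ m/s.
KE = ½(6.644×10⁻²⁷)(1.418×10⁵)² ≈ 6.7×10⁻¹⁷ J = 420 eV.

KE ≈ 420 eV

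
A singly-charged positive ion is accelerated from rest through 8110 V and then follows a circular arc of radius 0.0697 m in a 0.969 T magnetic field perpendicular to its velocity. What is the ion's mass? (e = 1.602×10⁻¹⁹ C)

Combine |q|V = ½mv² and r = mv/(|q|B): eliminate v to get m = qB²r²/(2V).
m = (1.602×10⁻¹⁹)(0.969)²(0.0697)²/(2·8110) ≈ 4.51×10⁻²⁶ kg.

m ≈ 4.51×10⁻²⁶ kg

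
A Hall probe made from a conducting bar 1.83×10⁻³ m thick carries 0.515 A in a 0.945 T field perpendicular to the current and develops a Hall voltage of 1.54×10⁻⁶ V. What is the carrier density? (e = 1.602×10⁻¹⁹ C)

n ≈ 1.08×10²⁷ m⁻³

From V_H = IB/(n e t), n = IB/(V_H e t).
n = (0.515)(0.945)/((1.54×10⁻⁶)(1.602×10⁻¹⁹)(1.83×10⁻³)) ≈ 1.08×10²⁷ m⁻³.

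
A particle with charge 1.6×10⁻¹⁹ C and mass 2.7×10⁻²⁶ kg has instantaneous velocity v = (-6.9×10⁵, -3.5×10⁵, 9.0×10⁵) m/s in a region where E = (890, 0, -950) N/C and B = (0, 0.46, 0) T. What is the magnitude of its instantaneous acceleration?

|a| ≈ 3.09×10¹² m/s²

v×B = (-4.14×10⁵, 0, -3.17×10⁵) N/C.
E + v×B = (-4.13×10⁵, 0, -3.18×10⁵) N/C.
F = q(E + v×B) = (1.6×10⁻¹⁹ C)·(-4.13×10⁵, 0, -3.18×10⁵) = (-6.61×10⁻¹⁴, 0, -5.09×10⁻¹⁴) N.
|a| = |F|/m = 8.345×10⁻¹⁴/2.7×10⁻²⁶ ≈ 3.09×10¹² m/s².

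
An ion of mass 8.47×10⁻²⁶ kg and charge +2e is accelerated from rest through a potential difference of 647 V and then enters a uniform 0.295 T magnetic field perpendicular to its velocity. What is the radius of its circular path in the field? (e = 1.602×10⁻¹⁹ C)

Acceleration: |q|V = ½mv² ⇒ v = √(2|q|V/m) = √(2·3.204×10⁻¹⁹·647/8.47×10⁻²⁶) ≈ 6.996×10⁴ m/s.
In the field: r = mv/(|q|B) = (8.47×10⁻²⁶)(6.996×10⁴)/((3.204×10⁻¹⁹)(0.295)) ≈ 0.0627 m.

r ≈ 0.0627 m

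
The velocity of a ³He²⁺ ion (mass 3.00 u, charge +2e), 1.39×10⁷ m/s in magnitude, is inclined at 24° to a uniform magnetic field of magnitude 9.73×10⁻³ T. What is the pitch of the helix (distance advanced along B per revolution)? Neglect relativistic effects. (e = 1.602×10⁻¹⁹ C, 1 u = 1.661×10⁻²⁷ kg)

p ≈ 128 m

v∥ = v cosθ = 1.39×10⁷·cos24° ≈ 1.270×10⁷ m/s.
T = 2πm/(|q|B) = 2π(4.983×10⁻²⁷)/((3.204×10⁻¹⁹)(9.73×10⁻³)) ≈ 1.004×10⁻⁵ s.
pitch = v∥ T = (1.270×10⁷)(1.004×10⁻⁵) ≈ 128 m.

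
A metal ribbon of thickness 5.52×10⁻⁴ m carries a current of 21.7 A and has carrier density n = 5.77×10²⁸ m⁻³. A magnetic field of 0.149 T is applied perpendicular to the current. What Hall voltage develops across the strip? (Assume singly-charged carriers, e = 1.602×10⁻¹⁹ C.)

V_H ≈ 6.34×10⁻⁷ V

V_H = IB/(n e t).
V_H = (21.7)(0.149)/((5.77×10²⁸)(1.602×10⁻¹⁹)(5.52×10⁻⁴)) ≈ 6.34×10⁻⁷ V.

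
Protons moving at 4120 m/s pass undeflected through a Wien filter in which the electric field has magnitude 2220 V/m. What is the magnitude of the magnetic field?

B = 0.539 T

Balance of forces in the selector: qE = qvB ⇒ B = E/v.
B = 2220/4120 = 0.539 T.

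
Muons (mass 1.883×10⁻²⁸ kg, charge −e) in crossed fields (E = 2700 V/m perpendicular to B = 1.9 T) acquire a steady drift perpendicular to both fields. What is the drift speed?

The steady drift has the magnetic force balancing the electric force, so v_d = E/B.
v_d = 2700/1.9 = 1400 m/s.

v_d ≈ 1400 m/s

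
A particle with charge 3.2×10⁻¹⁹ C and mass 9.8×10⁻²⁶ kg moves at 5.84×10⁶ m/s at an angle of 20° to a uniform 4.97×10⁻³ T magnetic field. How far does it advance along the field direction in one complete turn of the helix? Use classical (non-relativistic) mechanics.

p ≈ 2120 m

v∥ = v cosθ = 5.84×10⁶·cos20° ≈ 5.488×10⁶ m/s.
T = 2πm/(|q|B) = 2π(9.8×10⁻²⁶)/((3.2×10⁻¹⁹)(4.97×10⁻³)) ≈ 3.872×10⁻⁴ s.
pitch = v∥ T = (5.488×10⁶)(3.872×10⁻⁴) ≈ 2120 m.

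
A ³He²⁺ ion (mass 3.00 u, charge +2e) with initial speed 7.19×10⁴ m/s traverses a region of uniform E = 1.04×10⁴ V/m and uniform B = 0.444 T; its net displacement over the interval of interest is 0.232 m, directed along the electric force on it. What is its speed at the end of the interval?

v_f ≈ 5.62×10⁵ m/s

B does no work; ΔKE = |q|E d.
½mv_f² = ½mv₀² + |q|Ed = ½(4.983×10⁻²⁷)(7.19×10⁴)² + (3.204×10⁻¹⁹)(1.04×10⁴)(0.232) ≈ 1.288×10⁻¹⁷ J + 7.731×10⁻¹⁶ J ≈ 7.859×10⁻¹⁶ J.
v_f = √(2·7.859×10⁻¹⁶/4.983×10⁻²⁷) ≈ 5.62×10⁵ m/s.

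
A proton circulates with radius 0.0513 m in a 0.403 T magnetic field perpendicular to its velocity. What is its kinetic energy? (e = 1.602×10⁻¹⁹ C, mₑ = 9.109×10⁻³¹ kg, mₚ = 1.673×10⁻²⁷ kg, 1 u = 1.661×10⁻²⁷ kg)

KE ≈ 3.28×10⁻¹⁵ J

v = |q|Br/m, then KE = ½mv² = (qBr)²/(2m).
v = (1.602×10⁻¹⁹)(0.403)(0.0513)/1.673×10⁻²⁷ ≈ 1.980×10⁶ m/s.
KE = ½(1.673×10⁻²⁷)(1.980×10⁶)² ≈ 3.28×10⁻¹⁵ J.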